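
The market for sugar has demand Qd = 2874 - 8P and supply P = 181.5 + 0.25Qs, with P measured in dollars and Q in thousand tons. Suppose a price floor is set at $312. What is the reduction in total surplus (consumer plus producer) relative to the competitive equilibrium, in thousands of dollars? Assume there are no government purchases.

Rearranging supply gives Qs = 4P - 726. Equilibrium: 2874 - 8P = 4P - 726, so 3600 = 12P and P* = 300, Q* = 474.
Since 312 > 300, the floor is binding.
At P = 312: Qd = 2874 - 8·312 = 378 and Qs = 4·312 - 726 = 522.
Quantity traded falls to 378. At Q = 378 the demand price is (2874 - 378)/8 = 312 and the supply price is (726 + 378)/4 = 276.
Deadweight loss = ½ · (312 - 276) · (474 - 378) = ½ · 36 · 96 = 1728.

1728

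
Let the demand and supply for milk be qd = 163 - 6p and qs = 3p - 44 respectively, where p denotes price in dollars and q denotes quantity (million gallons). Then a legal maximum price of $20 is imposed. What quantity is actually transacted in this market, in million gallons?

Setting quantity demanded equal to quantity supplied, 163 - 6p = 3p - 44, gives p* = 23 and q* = 25.
Because the ceiling (20) lies below the market-clearing price, it is binding.
At p = 20: qd = 163 - 6·20 = 43 and qs = 3·20 - 44 = 16.
The quantity actually transacted is the short side, supply: 16.

16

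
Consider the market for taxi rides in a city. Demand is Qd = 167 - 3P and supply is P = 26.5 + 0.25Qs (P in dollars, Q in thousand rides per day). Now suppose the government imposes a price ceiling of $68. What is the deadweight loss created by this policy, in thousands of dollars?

0

Rearranging supply gives Qs = 4P - 106. Setting quantity demanded equal to quantity supplied, 167 - 3P = 4P - 106, gives P* = 39 and Q* = 50.
Since 68 is above P* = 39, the ceiling does not bind and the free-market outcome prevails.
Since the control does not bind, no trades are prevented and deadweight loss is zero.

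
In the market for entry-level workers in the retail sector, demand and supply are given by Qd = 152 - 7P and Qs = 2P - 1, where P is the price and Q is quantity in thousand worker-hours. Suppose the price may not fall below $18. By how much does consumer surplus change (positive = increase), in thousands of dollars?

-29.5

Without the control the market clears where 152 - 7P = 2P - 1, i.e. P* = 17 and Q* = 33.
The floor of 18 is above the equilibrium price 17, so it binds.
At P = 18: Qd = 152 - 7·18 = 26 and Qs = 2·18 - 1 = 35.
Consumer surplus without the control is ½ · (152/7 - 17) · 33 = 1089/14.
With the floor, consumers buy 26 units at 18, so CS = ½ · (152/7 - 18) · 26 = 338/7.
Change in consumer surplus = 338/7 - 1089/14 = -29.5.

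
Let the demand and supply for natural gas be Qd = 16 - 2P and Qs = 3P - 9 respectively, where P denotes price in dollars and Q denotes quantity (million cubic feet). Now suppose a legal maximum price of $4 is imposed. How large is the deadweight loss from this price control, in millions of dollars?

Setting quantity demanded equal to quantity supplied, 16 - 2P = 3P - 9, gives P* = 5 and Q* = 6.
The ceiling of 4 is below the equilibrium price 5, so it binds.
At P = 4: Qd = 16 - 2·4 = 8 and Qs = 3·4 - 9 = 3.
Quantity traded falls to 3. At Q = 3 the demand price is (16 - 3)/2 = 6.5 and the supply price is (9 + 3)/3 = 4.
Deadweight loss = ½ · (6.5 - 4) · (6 - 3) = ½ · 2.5 · 3 = 3.75.

3.75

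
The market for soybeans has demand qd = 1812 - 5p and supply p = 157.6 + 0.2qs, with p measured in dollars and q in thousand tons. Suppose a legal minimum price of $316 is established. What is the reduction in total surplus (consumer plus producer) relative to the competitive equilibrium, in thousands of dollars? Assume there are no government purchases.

Rearranging supply gives qs = 5p - 788. Setting quantity demanded equal to quantity supplied, 1812 - 5p = 5p - 788, gives p* = 260 and q* = 512.
The floor of 316 is above the equilibrium price 260, so it binds.
At p = 316: qd = 1812 - 5·316 = 232 and qs = 5·316 - 788 = 792.
Quantity traded falls to 232. At q = 232 the demand price is (1812 - 232)/5 = 316 and the supply price is (788 + 232)/5 = 204.
Deadweight loss = ½ · (316 - 204) · (512 - 232) = ½ · 112 · 280 = 15680.

15680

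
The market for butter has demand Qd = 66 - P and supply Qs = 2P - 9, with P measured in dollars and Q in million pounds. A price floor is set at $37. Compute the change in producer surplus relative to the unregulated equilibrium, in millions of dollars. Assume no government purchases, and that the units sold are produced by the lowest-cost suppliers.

312

Without the control the market clears where 66 - P = 2P - 9, i.e. P* = 25 and Q* = 41.
Because the floor (37) lies above the market-clearing price, it is binding.
At P = 37: Qd = 66 - 37 = 29 and Qs = 2·37 - 9 = 65.
Producer surplus without the control is ½ · (25 - 4.5) · 41 = 420.25.
With the floor, 29 units are sold at 37. The supply price at Q = 29 is 19, so PS = ½ · [(37 - 4.5) + (37 - 19)] · 29 = 732.25.
Change in producer surplus = 732.25 - 420.25 = 312.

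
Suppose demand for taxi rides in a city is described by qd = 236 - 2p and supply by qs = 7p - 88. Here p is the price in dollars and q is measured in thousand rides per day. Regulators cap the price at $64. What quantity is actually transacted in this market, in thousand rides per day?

164

Equilibrium: 236 - 2p = 7p - 88, so 324 = 9p and p* = 36, q* = 164.
Since 64 is above p* = 36, the ceiling does not bind and the free-market outcome prevails.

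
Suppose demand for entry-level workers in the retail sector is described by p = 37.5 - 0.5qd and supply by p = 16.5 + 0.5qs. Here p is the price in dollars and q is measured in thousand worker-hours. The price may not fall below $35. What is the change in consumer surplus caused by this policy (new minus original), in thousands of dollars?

-104

Rearranging demand gives qd = 75 - 2p; rearranging supply gives qs = 2p - 33. Without the control the market clears where 75 - 2p = 2p - 33, i.e. p* = 27 and q* = 21.
The floor of 35 is above the equilibrium price 27, so it binds.
At p = 35: qd = 75 - 2·35 = 5 and qs = 2·35 - 33 = 37.
Consumer surplus without the control is ½ · (37.5 - 27) · 21 = 110.25.
With the floor, consumers buy 5 units at 35, so CS = ½ · (37.5 - 35) · 5 = 6.25.
Change in consumer surplus = 6.25 - 110.25 = -104.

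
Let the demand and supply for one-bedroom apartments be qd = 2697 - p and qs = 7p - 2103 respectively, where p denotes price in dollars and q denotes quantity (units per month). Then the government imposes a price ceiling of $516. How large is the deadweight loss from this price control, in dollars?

197568

Setting quantity demanded equal to quantity supplied, 2697 - p = 7p - 2103, gives p* = 600 and q* = 2097.
The ceiling of 516 is below the equilibrium price 600, so it binds.
At p = 516: qd = 2697 - 516 = 2181 and qs = 7·516 - 2103 = 1509.
Quantity traded falls to 1509. At q = 1509 the demand price is 2697 - 1509 = 1188 and the supply price is (2103 + 1509)/7 = 516.
Deadweight loss = ½ · (1188 - 516) · (2097 - 1509) = ½ · 672 · 588 = 197568.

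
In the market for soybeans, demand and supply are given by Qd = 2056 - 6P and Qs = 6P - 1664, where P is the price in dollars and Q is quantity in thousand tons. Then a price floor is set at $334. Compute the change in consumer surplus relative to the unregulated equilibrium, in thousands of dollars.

Equilibrium: 2056 - 6P = 6P - 1664, so 3720 = 12P and P* = 310, Q* = 196.
Because the floor (334) lies above the market-clearing price, it is binding.
At P = 334: Qd = 2056 - 6·334 = 52 and Qs = 6·334 - 1664 = 340.
Consumer surplus without the control is ½ · (1028/3 - 310) · 196 = 9604/3.
With the floor, consumers buy 52 units at 334, so CS = ½ · (1028/3 - 334) · 52 = 676/3.
Change in consumer surplus = 676/3 - 9604/3 = -2976.

-2976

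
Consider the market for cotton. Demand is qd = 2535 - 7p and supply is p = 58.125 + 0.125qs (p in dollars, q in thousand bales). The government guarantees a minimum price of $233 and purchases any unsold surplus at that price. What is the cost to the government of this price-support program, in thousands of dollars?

115335

Rearranging supply gives qs = 8p - 465. Setting quantity demanded equal to quantity supplied, 2535 - 7p = 8p - 465, gives p* = 200 and q* = 1135.
The floor of 233 is above the equilibrium price 200, so it binds.
At p = 233: qd = 2535 - 7·233 = 904 and qs = 8·233 - 465 = 1399.
Surplus = qs - qd = 495.
Government expenditure = surplus × support price = 495 × 233 = 115335.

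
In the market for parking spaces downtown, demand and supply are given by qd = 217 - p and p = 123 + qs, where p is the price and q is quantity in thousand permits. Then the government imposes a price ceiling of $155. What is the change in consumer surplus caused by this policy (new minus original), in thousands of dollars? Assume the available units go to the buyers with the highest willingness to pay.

Rearranging supply gives qs = p - 123. Without the control the market clears where 217 - p = p - 123, i.e. p* = 170 and q* = 47.
Because the ceiling (155) lies below the market-clearing price, it is binding.
At p = 155: qd = 217 - 155 = 62 and qs = 155 - 123 = 32.
Consumer surplus without the control is ½ · (217 - 170) · 47 = 1104.5.
With the ceiling, 32 units are sold at 155 (assume they go to the highest-value buyers). The demand price at q = 32 is 185, so CS = ½ · [(217 - 155) + (185 - 155)] · 32 = 1472.
Change in consumer surplus = 1472 - 1104.5 = 367.5.

367.5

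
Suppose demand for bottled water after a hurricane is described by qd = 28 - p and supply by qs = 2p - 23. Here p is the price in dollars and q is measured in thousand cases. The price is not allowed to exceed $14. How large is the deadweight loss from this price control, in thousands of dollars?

27

Without the control the market clears where 28 - p = 2p - 23, i.e. p* = 17 and q* = 11.
The ceiling of 14 is below the equilibrium price 17, so it binds.
At p = 14: qd = 28 - 14 = 14 and qs = 2·14 - 23 = 5.
Quantity traded falls to 5. At q = 5 the demand price is 28 - 5 = 23 and the supply price is (23 + 5)/2 = 14.
Deadweight loss = ½ · (23 - 14) · (11 - 5) = ½ · 9 · 6 = 27.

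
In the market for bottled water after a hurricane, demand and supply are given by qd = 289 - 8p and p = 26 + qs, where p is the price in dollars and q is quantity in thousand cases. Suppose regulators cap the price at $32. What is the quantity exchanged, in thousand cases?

6

Rearranging supply gives qs = p - 26. Without the control the market clears where 289 - 8p = p - 26, i.e. p* = 35 and q* = 9.
Since 32 < 35, the ceiling is binding.
At p = 32: qd = 289 - 8·32 = 33 and qs = 32 - 26 = 6.
The quantity actually transacted is the short side, supply: 6.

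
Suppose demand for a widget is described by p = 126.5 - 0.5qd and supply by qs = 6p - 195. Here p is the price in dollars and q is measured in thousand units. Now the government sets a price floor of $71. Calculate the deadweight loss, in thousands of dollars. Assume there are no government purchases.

300

Rearranging demand gives qd = 253 - 2p. Setting quantity demanded equal to quantity supplied, 253 - 2p = 6p - 195, gives p* = 56 and q* = 141.
The floor of 71 is above the equilibrium price 56, so it binds.
At p = 71: qd = 253 - 2·71 = 111 and qs = 6·71 - 195 = 231.
Quantity traded falls to 111. At q = 111 the demand price is (253 - 111)/2 = 71 and the supply price is (195 + 111)/6 = 51.
Deadweight loss = ½ · (71 - 51) · (141 - 111) = ½ · 20 · 30 = 300.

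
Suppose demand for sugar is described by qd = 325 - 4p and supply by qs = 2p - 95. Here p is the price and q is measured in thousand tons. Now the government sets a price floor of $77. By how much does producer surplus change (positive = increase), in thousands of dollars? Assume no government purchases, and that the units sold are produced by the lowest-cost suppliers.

-77

Setting quantity demanded equal to quantity supplied, 325 - 4p = 2p - 95, gives p* = 70 and q* = 45.
The floor of 77 is above the equilibrium price 70, so it binds.
At p = 77: qd = 325 - 4·77 = 17 and qs = 2·77 - 95 = 59.
Producer surplus without the control is ½ · (70 - 47.5) · 45 = 506.25.
With the floor, 17 units are sold at 77. The supply price at q = 17 is 56, so PS = ½ · [(77 - 47.5) + (77 - 56)] · 17 = 429.25.
Change in producer surplus = 429.25 - 506.25 = -77.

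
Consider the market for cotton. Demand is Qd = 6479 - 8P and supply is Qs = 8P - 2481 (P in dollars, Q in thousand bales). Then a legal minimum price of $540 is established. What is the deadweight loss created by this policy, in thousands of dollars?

Equilibrium: 6479 - 8P = 8P - 2481, so 8960 = 16P and P* = 560, Q* = 1999.
The floor of 540 is below the equilibrium price 560, so it is not binding; the market clears at P* = 560, Q* = 1999.
Since the control does not bind, no trades are prevented and deadweight loss is zero.

0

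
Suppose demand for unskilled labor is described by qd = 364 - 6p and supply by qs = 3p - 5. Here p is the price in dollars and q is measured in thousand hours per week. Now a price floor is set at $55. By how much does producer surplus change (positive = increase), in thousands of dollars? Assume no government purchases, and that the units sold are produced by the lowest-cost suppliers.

Setting quantity demanded equal to quantity supplied, 364 - 6p = 3p - 5, gives p* = 41 and q* = 118.
Because the floor (55) lies above the market-clearing price, it is binding.
At p = 55: qd = 364 - 6·55 = 34 and qs = 3·55 - 5 = 160.
Producer surplus without the control is ½ · (41 - 5/3) · 118 = 6962/3.
With the floor, 34 units are sold at 55. The supply price at q = 34 is 13, so PS = ½ · [(55 - 5/3) + (55 - 13)] · 34 = 4862/3.
Change in producer surplus = 4862/3 - 6962/3 = -700.

-700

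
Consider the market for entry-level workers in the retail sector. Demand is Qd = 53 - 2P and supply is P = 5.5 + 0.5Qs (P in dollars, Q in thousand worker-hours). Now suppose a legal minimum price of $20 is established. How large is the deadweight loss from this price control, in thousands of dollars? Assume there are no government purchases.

Rearranging supply gives Qs = 2P - 11. Without the control the market clears where 53 - 2P = 2P - 11, i.e. P* = 16 and Q* = 21.
The floor of 20 is above the equilibrium price 16, so it binds.
At P = 20: Qd = 53 - 2·20 = 13 and Qs = 2·20 - 11 = 29.
Quantity traded falls to 13. At Q = 13 the demand price is (53 - 13)/2 = 20 and the supply price is (11 + 13)/2 = 12.
Deadweight loss = ½ · (20 - 12) · (21 - 13) = ½ · 8 · 8 = 32.

32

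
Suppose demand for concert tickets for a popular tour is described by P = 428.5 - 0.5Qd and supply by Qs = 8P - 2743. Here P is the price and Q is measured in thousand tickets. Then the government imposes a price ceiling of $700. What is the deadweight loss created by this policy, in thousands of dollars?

0

Rearranging demand gives Qd = 857 - 2P. Without the control the market clears where 857 - 2P = 8P - 2743, i.e. P* = 360 and Q* = 137.
The ceiling of 700 is above the equilibrium price 360, so it is not binding; the market clears at P* = 360, Q* = 137.
Since the control does not bind, no trades are prevented and deadweight loss is zero.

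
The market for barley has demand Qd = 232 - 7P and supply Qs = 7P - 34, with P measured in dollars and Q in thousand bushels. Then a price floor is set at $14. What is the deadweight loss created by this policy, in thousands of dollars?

0

Setting quantity demanded equal to quantity supplied, 232 - 7P = 7P - 34, gives P* = 19 and Q* = 99.
Since 14 is below P* = 19, the floor does not bind and the free-market outcome prevails.
Since the control does not bind, no trades are prevented and deadweight loss is zero.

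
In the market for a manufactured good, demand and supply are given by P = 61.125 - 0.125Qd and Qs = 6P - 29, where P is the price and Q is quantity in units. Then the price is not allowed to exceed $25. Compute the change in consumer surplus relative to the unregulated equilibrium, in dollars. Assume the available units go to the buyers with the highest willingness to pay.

Rearranging demand gives Qd = 489 - 8P. In a free market, 489 - 8P = 6P - 29 gives the equilibrium P* = 37, Q* = 193.
Since 25 < 37, the ceiling is binding.
At P = 25: Qd = 489 - 8·25 = 289 and Qs = 6·25 - 29 = 121.
Consumer surplus without the control is ½ · (61.125 - 37) · 193 = 2328.0625.
With the ceiling, 121 units are sold at 25 (assume they go to the highest-value buyers). The demand price at Q = 121 is 46, so CS = ½ · [(61.125 - 25) + (46 - 25)] · 121 = 3456.0625.
Change in consumer surplus = 3456.0625 - 2328.0625 = 1128.

1128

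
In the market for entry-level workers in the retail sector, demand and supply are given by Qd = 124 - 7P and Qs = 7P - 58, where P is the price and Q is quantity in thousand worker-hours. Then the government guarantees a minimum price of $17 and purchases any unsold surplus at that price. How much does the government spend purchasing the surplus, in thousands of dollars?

Without the control the market clears where 124 - 7P = 7P - 58, i.e. P* = 13 and Q* = 33.
Because the floor (17) lies above the market-clearing price, it is binding.
At P = 17: Qd = 124 - 7·17 = 5 and Qs = 7·17 - 58 = 61.
Surplus = Qs - Qd = 56.
Government expenditure = surplus × support price = 56 × 17 = 952.

952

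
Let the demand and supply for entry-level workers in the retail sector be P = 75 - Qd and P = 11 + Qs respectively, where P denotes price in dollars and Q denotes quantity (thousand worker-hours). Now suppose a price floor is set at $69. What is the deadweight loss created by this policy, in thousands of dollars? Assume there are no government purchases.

676

Rearranging demand gives Qd = 75 - P; rearranging supply gives Qs = P - 11. In a free market, 75 - P = P - 11 gives the equilibrium P* = 43, Q* = 32.
Because the floor (69) lies above the market-clearing price, it is binding.
At P = 69: Qd = 75 - 69 = 6 and Qs = 69 - 11 = 58.
Quantity traded falls to 6. At Q = 6 the demand price is 75 - 6 = 69 and the supply price is 11 + 6 = 17.
Deadweight loss = ½ · (69 - 17) · (32 - 6) = ½ · 52 · 26 = 676.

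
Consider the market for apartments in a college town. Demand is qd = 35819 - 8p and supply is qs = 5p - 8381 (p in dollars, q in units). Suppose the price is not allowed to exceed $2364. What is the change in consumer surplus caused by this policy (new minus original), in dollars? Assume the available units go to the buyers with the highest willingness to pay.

1885779

Setting quantity demanded equal to quantity supplied, 35819 - 8p = 5p - 8381, gives p* = 3400 and q* = 8619.
Since 2364 < 3400, the ceiling is binding.
At p = 2364: qd = 35819 - 8·2364 = 16907 and qs = 5·2364 - 8381 = 3439.
Consumer surplus without the control is ½ · (4477.375 - 3400) · 8619 = 4642947.5625.
With the ceiling, 3439 units are sold at 2364 (assume they go to the highest-value buyers). The demand price at q = 3439 is 4047.5, so CS = ½ · [(4477.375 - 2364) + (4047.5 - 2364)] · 3439 = 6528726.5625.
Change in consumer surplus = 6528726.5625 - 4642947.5625 = 1885779.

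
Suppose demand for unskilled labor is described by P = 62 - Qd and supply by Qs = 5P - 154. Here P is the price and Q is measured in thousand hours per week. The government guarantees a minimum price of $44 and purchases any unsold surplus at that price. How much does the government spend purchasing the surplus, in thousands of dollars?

2112

Rearranging demand gives Qd = 62 - P. In a free market, 62 - P = 5P - 154 gives the equilibrium P* = 36, Q* = 26.
Because the floor (44) lies above the market-clearing price, it is binding.
At P = 44: Qd = 62 - 44 = 18 and Qs = 5·44 - 154 = 66.
Surplus = Qs - Qd = 48.
Government expenditure = surplus × support price = 48 × 44 = 2112.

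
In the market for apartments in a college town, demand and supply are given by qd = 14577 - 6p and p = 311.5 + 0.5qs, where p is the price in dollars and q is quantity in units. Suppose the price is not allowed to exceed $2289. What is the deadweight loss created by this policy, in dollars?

Rearranging supply gives qs = 2p - 623. In a free market, 14577 - 6p = 2p - 623 gives the equilibrium p* = 1900, q* = 3177.
Since 2289 is above p* = 1900, the ceiling does not bind and the free-market outcome prevails.
Since the control does not bind, no trades are prevented and deadweight loss is zero.

0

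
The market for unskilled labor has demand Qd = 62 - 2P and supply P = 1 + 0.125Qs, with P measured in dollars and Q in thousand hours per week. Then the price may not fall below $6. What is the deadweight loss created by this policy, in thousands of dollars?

0

Rearranging supply gives Qs = 8P - 8. Without the control the market clears where 62 - 2P = 8P - 8, i.e. P* = 7 and Q* = 48.
Since 6 is below P* = 7, the floor does not bind and the free-market outcome prevails.
Since the control does not bind, no trades are prevented and deadweight loss is zero.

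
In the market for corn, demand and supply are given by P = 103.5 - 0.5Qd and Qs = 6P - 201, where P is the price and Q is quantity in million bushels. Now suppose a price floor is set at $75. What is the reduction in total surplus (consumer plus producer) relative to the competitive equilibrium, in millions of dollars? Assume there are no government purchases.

768

Rearranging demand gives Qd = 207 - 2P. In a free market, 207 - 2P = 6P - 201 gives the equilibrium P* = 51, Q* = 105.
Since 75 > 51, the floor is binding.
At P = 75: Qd = 207 - 2·75 = 57 and Qs = 6·75 - 201 = 249.
Quantity traded falls to 57. At Q = 57 the demand price is (207 - 57)/2 = 75 and the supply price is (201 + 57)/6 = 43.
Deadweight loss = ½ · (75 - 43) · (105 - 57) = ½ · 32 · 48 = 768.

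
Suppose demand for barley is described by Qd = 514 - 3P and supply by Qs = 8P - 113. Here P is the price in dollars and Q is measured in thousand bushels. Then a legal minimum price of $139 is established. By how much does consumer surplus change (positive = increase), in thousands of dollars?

-18040

In a free market, 514 - 3P = 8P - 113 gives the equilibrium P* = 57, Q* = 343.
The floor of 139 is above the equilibrium price 57, so it binds.
At P = 139: Qd = 514 - 3·139 = 97 and Qs = 8·139 - 113 = 999.
Consumer surplus without the control is ½ · (514/3 - 57) · 343 = 117649/6.
With the floor, consumers buy 97 units at 139, so CS = ½ · (514/3 - 139) · 97 = 9409/6.
Change in consumer surplus = 9409/6 - 117649/6 = -18040.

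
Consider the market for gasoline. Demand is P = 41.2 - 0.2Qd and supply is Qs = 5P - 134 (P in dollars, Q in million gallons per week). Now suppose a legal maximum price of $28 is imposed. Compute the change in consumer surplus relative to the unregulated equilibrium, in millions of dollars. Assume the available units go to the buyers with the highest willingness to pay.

Rearranging demand gives Qd = 206 - 5P. Setting quantity demanded equal to quantity supplied, 206 - 5P = 5P - 134, gives P* = 34 and Q* = 36.
The ceiling of 28 is below the equilibrium price 34, so it binds.
At P = 28: Qd = 206 - 5·28 = 66 and Qs = 5·28 - 134 = 6.
Consumer surplus without the control is ½ · (41.2 - 34) · 36 = 129.6.
With the ceiling, 6 units are sold at 28 (assume they go to the highest-value buyers). The demand price at Q = 6 is 40, so CS = ½ · [(41.2 - 28) + (40 - 28)] · 6 = 75.6.
Change in consumer surplus = 75.6 - 129.6 = -54.

-54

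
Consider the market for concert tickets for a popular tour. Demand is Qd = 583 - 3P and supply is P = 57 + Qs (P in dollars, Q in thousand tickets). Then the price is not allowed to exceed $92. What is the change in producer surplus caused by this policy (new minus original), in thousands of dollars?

Rearranging supply gives Qs = P - 57. Setting quantity demanded equal to quantity supplied, 583 - 3P = P - 57, gives P* = 160 and Q* = 103.
Because the ceiling (92) lies below the market-clearing price, it is binding.
At P = 92: Qd = 583 - 3·92 = 307 and Qs = 92 - 57 = 35.
Producer surplus without the control is ½ · (160 - 57) · 103 = 5304.5.
With the ceiling, producers sell 35 units at 92, so PS = ½ · (92 - 57) · 35 = 612.5.
Change in producer surplus = 612.5 - 5304.5 = -4692.

-4692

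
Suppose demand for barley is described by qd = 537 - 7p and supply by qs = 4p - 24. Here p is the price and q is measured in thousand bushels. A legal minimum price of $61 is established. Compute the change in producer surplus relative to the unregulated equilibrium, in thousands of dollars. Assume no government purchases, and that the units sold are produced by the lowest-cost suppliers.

487.5

Setting quantity demanded equal to quantity supplied, 537 - 7p = 4p - 24, gives p* = 51 and q* = 180.
Because the floor (61) lies above the market-clearing price, it is binding.
At p = 61: qd = 537 - 7·61 = 110 and qs = 4·61 - 24 = 220.
Producer surplus without the control is ½ · (51 - 6) · 180 = 4050.
With the floor, 110 units are sold at 61. The supply price at q = 110 is 33.5, so PS = ½ · [(61 - 6) + (61 - 33.5)] · 110 = 4537.5.
Change in producer surplus = 4537.5 - 4050 = 487.5.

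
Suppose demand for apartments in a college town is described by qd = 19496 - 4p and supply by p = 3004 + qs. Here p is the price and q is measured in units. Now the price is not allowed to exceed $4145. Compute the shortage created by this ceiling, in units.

Rearranging supply gives qs = p - 3004. Setting quantity demanded equal to quantity supplied, 19496 - 4p = p - 3004, gives p* = 4500 and q* = 1496.
The ceiling of 4145 is below the equilibrium price 4500, so it binds.
At p = 4145: qd = 19496 - 4·4145 = 2916 and qs = 4145 - 3004 = 1141.
Shortage = qd - qs = 2916 - 1141 = 1775.

1775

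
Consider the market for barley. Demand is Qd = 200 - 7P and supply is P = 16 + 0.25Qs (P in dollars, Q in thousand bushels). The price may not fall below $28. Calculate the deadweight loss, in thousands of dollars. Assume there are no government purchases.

154

Rearranging supply gives Qs = 4P - 64. In a free market, 200 - 7P = 4P - 64 gives the equilibrium P* = 24, Q* = 32.
The floor of 28 is above the equilibrium price 24, so it binds.
At P = 28: Qd = 200 - 7·28 = 4 and Qs = 4·28 - 64 = 48.
Quantity traded falls to 4. At Q = 4 the demand price is (200 - 4)/7 = 28 and the supply price is (64 + 4)/4 = 17.
Deadweight loss = ½ · (28 - 17) · (32 - 4) = ½ · 11 · 28 = 154.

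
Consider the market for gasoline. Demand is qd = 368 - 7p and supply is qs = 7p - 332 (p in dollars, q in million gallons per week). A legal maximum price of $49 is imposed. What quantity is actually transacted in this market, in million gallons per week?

11

In a free market, 368 - 7p = 7p - 332 gives the equilibrium p* = 50, q* = 18.
Because the ceiling (49) lies below the market-clearing price, it is binding.
At p = 49: qd = 368 - 7·49 = 25 and qs = 7·49 - 332 = 11.
The quantity actually transacted is the short side, supply: 11.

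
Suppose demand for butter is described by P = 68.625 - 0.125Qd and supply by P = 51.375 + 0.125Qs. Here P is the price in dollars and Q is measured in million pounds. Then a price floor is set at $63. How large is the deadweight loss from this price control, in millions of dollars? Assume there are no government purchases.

72

Rearranging demand gives Qd = 549 - 8P; rearranging supply gives Qs = 8P - 411. In a free market, 549 - 8P = 8P - 411 gives the equilibrium P* = 60, Q* = 69.
The floor of 63 is above the equilibrium price 60, so it binds.
At P = 63: Qd = 549 - 8·63 = 45 and Qs = 8·63 - 411 = 93.
Quantity traded falls to 45. At Q = 45 the demand price is (549 - 45)/8 = 63 and the supply price is (411 + 45)/8 = 57.
Deadweight loss = ½ · (63 - 57) · (69 - 45) = ½ · 6 · 24 = 72.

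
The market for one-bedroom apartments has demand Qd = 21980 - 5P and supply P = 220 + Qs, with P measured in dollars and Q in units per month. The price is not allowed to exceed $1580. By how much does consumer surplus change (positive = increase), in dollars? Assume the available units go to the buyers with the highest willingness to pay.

2433760

Rearranging supply gives Qs = P - 220. Setting quantity demanded equal to quantity supplied, 21980 - 5P = P - 220, gives P* = 3700 and Q* = 3480.
Since 1580 < 3700, the ceiling is binding.
At P = 1580: Qd = 21980 - 5·1580 = 14080 and Qs = 1580 - 220 = 1360.
Consumer surplus without the control is ½ · (4396 - 3700) · 3480 = 1211040.
With the ceiling, 1360 units are sold at 1580 (assume they go to the highest-value buyers). The demand price at Q = 1360 is 4124, so CS = ½ · [(4396 - 1580) + (4124 - 1580)] · 1360 = 3644800.
Change in consumer surplus = 3644800 - 1211040 = 2433760.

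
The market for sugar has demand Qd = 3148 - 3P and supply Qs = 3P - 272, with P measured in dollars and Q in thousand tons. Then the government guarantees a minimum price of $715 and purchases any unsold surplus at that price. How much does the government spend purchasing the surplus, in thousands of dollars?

622050

Without the control the market clears where 3148 - 3P = 3P - 272, i.e. P* = 570 and Q* = 1438.
Because the floor (715) lies above the market-clearing price, it is binding.
At P = 715: Qd = 3148 - 3·715 = 1003 and Qs = 3·715 - 272 = 1873.
Surplus = Qs - Qd = 870.
Government expenditure = surplus × support price = 870 × 715 = 622050.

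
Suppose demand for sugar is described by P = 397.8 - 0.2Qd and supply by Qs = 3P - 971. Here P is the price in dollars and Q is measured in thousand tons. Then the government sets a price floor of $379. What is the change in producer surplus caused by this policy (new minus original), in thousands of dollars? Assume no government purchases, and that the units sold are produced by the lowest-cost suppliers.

508.5

Rearranging demand gives Qd = 1989 - 5P. Without the control the market clears where 1989 - 5P = 3P - 971, i.e. P* = 370 and Q* = 139.
Since 379 > 370, the floor is binding.
At P = 379: Qd = 1989 - 5·379 = 94 and Qs = 3·379 - 971 = 166.
Producer surplus without the control is ½ · (370 - 971/3) · 139 = 19321/6.
With the floor, 94 units are sold at 379. The supply price at Q = 94 is 355, so PS = ½ · [(379 - 971/3) + (379 - 355)] · 94 = 11186/3.
Change in producer surplus = 11186/3 - 19321/6 = 508.5.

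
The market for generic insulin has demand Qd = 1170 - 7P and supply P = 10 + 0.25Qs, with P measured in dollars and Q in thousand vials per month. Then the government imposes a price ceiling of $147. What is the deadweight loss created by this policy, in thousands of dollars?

0

Rearranging supply gives Qs = 4P - 40. In a free market, 1170 - 7P = 4P - 40 gives the equilibrium P* = 110, Q* = 400.
Since 147 is above P* = 110, the ceiling does not bind and the free-market outcome prevails.
Since the control does not bind, no trades are prevented and deadweight loss is zero.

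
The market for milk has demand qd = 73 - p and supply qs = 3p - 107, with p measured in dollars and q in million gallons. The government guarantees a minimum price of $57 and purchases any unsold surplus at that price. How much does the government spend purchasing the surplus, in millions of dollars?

Setting quantity demanded equal to quantity supplied, 73 - p = 3p - 107, gives p* = 45 and q* = 28.
The floor of 57 is above the equilibrium price 45, so it binds.
At p = 57: qd = 73 - 57 = 16 and qs = 3·57 - 107 = 64.
Surplus = qs - qd = 48.
Government expenditure = surplus × support price = 48 × 57 = 2736.

2736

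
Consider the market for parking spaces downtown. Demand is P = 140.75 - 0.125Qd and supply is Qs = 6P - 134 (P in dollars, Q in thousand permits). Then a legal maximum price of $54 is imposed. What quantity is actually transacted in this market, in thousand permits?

Rearranging demand gives Qd = 1126 - 8P. Setting quantity demanded equal to quantity supplied, 1126 - 8P = 6P - 134, gives P* = 90 and Q* = 406.
Since 54 < 90, the ceiling is binding.
At P = 54: Qd = 1126 - 8·54 = 694 and Qs = 6·54 - 134 = 190.
The quantity actually transacted is the short side, supply: 190.

190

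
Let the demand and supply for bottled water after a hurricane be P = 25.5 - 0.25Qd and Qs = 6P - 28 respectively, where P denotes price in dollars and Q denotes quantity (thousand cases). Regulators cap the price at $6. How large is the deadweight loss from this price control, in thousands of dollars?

367.5

Rearranging demand gives Qd = 102 - 4P. In a free market, 102 - 4P = 6P - 28 gives the equilibrium P* = 13, Q* = 50.
The ceiling of 6 is below the equilibrium price 13, so it binds.
At P = 6: Qd = 102 - 4·6 = 78 and Qs = 6·6 - 28 = 8.
Quantity traded falls to 8. At Q = 8 the demand price is (102 - 8)/4 = 23.5 and the supply price is (28 + 8)/6 = 6.
Deadweight loss = ½ · (23.5 - 6) · (50 - 8) = ½ · 17.5 · 42 = 367.5.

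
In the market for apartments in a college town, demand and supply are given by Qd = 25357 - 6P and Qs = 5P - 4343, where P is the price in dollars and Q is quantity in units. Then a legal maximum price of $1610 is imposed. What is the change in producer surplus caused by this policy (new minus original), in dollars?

In a free market, 25357 - 6P = 5P - 4343 gives the equilibrium P* = 2700, Q* = 9157.
Because the ceiling (1610) lies below the market-clearing price, it is binding.
At P = 1610: Qd = 25357 - 6·1610 = 15697 and Qs = 5·1610 - 4343 = 3707.
Producer surplus without the control is ½ · (2700 - 868.6) · 9157 = 8385064.9.
With the ceiling, producers sell 3707 units at 1610, so PS = ½ · (1610 - 868.6) · 3707 = 1374184.9.
Change in producer surplus = 1374184.9 - 8385064.9 = -7010880.

-7010880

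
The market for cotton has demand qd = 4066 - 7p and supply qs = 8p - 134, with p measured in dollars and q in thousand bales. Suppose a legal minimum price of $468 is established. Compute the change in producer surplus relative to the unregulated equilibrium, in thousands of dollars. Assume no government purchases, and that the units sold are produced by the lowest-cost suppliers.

In a free market, 4066 - 7p = 8p - 134 gives the equilibrium p* = 280, q* = 2106.
Because the floor (468) lies above the market-clearing price, it is binding.
At p = 468: qd = 4066 - 7·468 = 790 and qs = 8·468 - 134 = 3610.
Producer surplus without the control is ½ · (280 - 16.75) · 2106 = 277202.25.
With the floor, 790 units are sold at 468. The supply price at q = 790 is 115.5, so PS = ½ · [(468 - 16.75) + (468 - 115.5)] · 790 = 317481.25.
Change in producer surplus = 317481.25 - 277202.25 = 40279.

40279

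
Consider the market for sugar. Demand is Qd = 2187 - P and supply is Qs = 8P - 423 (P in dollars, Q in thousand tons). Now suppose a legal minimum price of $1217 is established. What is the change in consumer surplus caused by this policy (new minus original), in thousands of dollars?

Equilibrium: 2187 - P = 8P - 423, so 2610 = 9P and P* = 290, Q* = 1897.
The floor of 1217 is above the equilibrium price 290, so it binds.
At P = 1217: Qd = 2187 - 1217 = 970 and Qs = 8·1217 - 423 = 9313.
Consumer surplus without the control is ½ · (2187 - 290) · 1897 = 1799304.5.
With the floor, consumers buy 970 units at 1217, so CS = ½ · (2187 - 1217) · 970 = 470450.
Change in consumer surplus = 470450 - 1799304.5 = -1328854.5.

-1328854.5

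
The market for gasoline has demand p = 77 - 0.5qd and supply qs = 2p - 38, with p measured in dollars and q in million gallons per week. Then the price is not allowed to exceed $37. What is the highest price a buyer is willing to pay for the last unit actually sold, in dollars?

Rearranging demand gives qd = 154 - 2p. Equilibrium: 154 - 2p = 2p - 38, so 192 = 4p and p* = 48, q* = 58.
The ceiling of 37 is below the equilibrium price 48, so it binds.
At p = 37: qd = 154 - 2·37 = 80 and qs = 2·37 - 38 = 36.
Only 36 units reach the market. On the demand curve, the marginal buyer's willingness to pay at q = 36 is (154 - 36)/2 = 59.

59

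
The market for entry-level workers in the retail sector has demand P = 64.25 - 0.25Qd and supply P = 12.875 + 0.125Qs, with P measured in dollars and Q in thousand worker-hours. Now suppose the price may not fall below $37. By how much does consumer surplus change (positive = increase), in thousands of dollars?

Rearranging demand gives Qd = 257 - 4P; rearranging supply gives Qs = 8P - 103. Setting quantity demanded equal to quantity supplied, 257 - 4P = 8P - 103, gives P* = 30 and Q* = 137.
Since 37 > 30, the floor is binding.
At P = 37: Qd = 257 - 4·37 = 109 and Qs = 8·37 - 103 = 193.
Consumer surplus without the control is ½ · (64.25 - 30) · 137 = 2346.125.
With the floor, consumers buy 109 units at 37, so CS = ½ · (64.25 - 37) · 109 = 1485.125.
Change in consumer surplus = 1485.125 - 2346.125 = -861.

-861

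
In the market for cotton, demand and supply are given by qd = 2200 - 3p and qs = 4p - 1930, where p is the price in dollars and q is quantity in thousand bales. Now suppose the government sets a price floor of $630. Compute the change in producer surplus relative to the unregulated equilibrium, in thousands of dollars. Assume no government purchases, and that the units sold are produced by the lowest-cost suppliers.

Equilibrium: 2200 - 3p = 4p - 1930, so 4130 = 7p and p* = 590, q* = 430.
Because the floor (630) lies above the market-clearing price, it is binding.
At p = 630: qd = 2200 - 3·630 = 310 and qs = 4·630 - 1930 = 590.
Producer surplus without the control is ½ · (590 - 482.5) · 430 = 23112.5.
With the floor, 310 units are sold at 630. The supply price at q = 310 is 560, so PS = ½ · [(630 - 482.5) + (630 - 560)] · 310 = 33712.5.
Change in producer surplus = 33712.5 - 23112.5 = 10600.

10600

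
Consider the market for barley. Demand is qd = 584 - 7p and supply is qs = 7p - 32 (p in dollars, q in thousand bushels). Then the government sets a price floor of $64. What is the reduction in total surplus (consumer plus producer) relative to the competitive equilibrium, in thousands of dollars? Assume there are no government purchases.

2800

Without the control the market clears where 584 - 7p = 7p - 32, i.e. p* = 44 and q* = 276.
The floor of 64 is above the equilibrium price 44, so it binds.
At p = 64: qd = 584 - 7·64 = 136 and qs = 7·64 - 32 = 416.
Quantity traded falls to 136. At q = 136 the demand price is (584 - 136)/7 = 64 and the supply price is (32 + 136)/7 = 24.
Deadweight loss = ½ · (64 - 24) · (276 - 136) = ½ · 40 · 140 = 2800.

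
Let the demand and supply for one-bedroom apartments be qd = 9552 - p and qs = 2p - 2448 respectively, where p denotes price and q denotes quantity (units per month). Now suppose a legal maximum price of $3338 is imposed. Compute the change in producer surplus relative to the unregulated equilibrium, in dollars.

-3237180

Without the control the market clears where 9552 - p = 2p - 2448, i.e. p* = 4000 and q* = 5552.
Because the ceiling (3338) lies below the market-clearing price, it is binding.
At p = 3338: qd = 9552 - 3338 = 6214 and qs = 2·3338 - 2448 = 4228.
Producer surplus without the control is ½ · (4000 - 1224) · 5552 = 7706176.
With the ceiling, producers sell 4228 units at 3338, so PS = ½ · (3338 - 1224) · 4228 = 4468996.
Change in producer surplus = 4468996 - 7706176 = -3237180.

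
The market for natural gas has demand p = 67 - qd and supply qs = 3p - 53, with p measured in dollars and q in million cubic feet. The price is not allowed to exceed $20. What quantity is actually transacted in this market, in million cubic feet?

7

Rearranging demand gives qd = 67 - p. In a free market, 67 - p = 3p - 53 gives the equilibrium p* = 30, q* = 37.
Because the ceiling (20) lies below the market-clearing price, it is binding.
At p = 20: qd = 67 - 20 = 47 and qs = 3·20 - 53 = 7.
The quantity actually transacted is the short side, supply: 7.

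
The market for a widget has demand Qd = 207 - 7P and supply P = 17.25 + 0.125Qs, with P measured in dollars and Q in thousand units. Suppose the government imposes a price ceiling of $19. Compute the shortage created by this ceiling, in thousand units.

Rearranging supply gives Qs = 8P - 138. Without the control the market clears where 207 - 7P = 8P - 138, i.e. P* = 23 and Q* = 46.
The ceiling of 19 is below the equilibrium price 23, so it binds.
At P = 19: Qd = 207 - 7·19 = 74 and Qs = 8·19 - 138 = 14.
Shortage = Qd - Qs = 74 - 14 = 60.

60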